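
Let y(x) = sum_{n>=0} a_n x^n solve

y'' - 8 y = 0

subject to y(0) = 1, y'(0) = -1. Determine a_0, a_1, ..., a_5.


Ansatz: y(x) = sum_{n>=0} a_n x^n, so y'(x) = sum_{n>=1} n a_n x^(n-1) and y''(x) = sum_{n>=2} n(n-1) a_n x^(n-2).
Substitute into P(x) y'' + Q(x) y' + R(x) y = 0 with P(x) = 1, Q(x) = 0, R(x) = -8, and match powers of x.
Initial conditions: a_0 = 1, a_1 = -1.
Setting the coefficient of each power of x to zero and solving order by order (substituting the coefficients already found):
  x^0: 2 a_2 - 8 a_0 = 0  ->  2 a_2 = 8 a_0 = 8  ->  a_2 = 4
  x^1: 6 a_3 - 8 a_1 = 0  ->  6 a_3 = 8 a_1 = -8  ->  a_3 = -4/3
  x^2: 12 a_4 - 8 a_2 = 0  ->  12 a_4 = 8 a_2 = 32  ->  a_4 = 8/3
  x^3: 20 a_5 - 8 a_3 = 0  ->  20 a_5 = 8 a_3 = -32/3  ->  a_5 = -8/15
Truncated series: y(x) = 1 - x + 4 x^2 - (4/3) x^3 + (8/3) x^4 - (8/15) x^5 + O(x^6).

a_0 = 1; a_1 = -1; a_2 = 4; a_3 = -4/3; a_4 = 8/3; a_5 = -8/15


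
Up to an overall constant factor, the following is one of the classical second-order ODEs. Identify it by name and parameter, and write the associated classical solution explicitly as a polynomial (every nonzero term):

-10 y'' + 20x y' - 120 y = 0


All three coefficients share the factor -10; dividing through by -10 gives  y'' - 2x y' + 12 y = 0.
This matches the Hermite equation y'' - 2x y' + 2n y = 0 with 2n = 12, so n = 6; the polynomial solution is H_6(x).
With y = sum_k a_k x^k, matching x^k gives (k+2)(k+1) a_{k+2} = 2(k - n) a_k = 2(k - 6) a_k. The right side vanishes at k = 6, so the series with the parity of 6 terminates at degree 6.
Standard normalization: leading coefficient of H_n is 2^n, so a_6 = 2^6 = 64. Work downward with a_k = (k+1)(k+2) a_{k+2} / (2(k - n)):
  a_4 = (5)(6)(64) / (2(4 - 6)) = 1920/(-4) = -480
  a_2 = (3)(4)(-480) / (2(2 - 6)) = -5760/(-8) = 720
  a_0 = (1)(2)(720) / (2(0 - 6)) = 1440/(-12) = -120
Hence H_6(x) = 64 x^6 - 480 x^4 + 720 x^2 - 120.

H_6(x); series = 64 x^6 - 480 x^4 + 720 x^2 - 120


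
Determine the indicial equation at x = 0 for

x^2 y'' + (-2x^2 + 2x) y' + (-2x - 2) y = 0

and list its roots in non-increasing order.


Divide by x^2 to reach normal form y'' + P_1(x) y' + P_2(x) y = 0 with P_1(x) = -2 + 2/x and P_2(x) = -2/x - 2/x^2.
x = 0 is a singular point because the y'-coefficient -2 + 2/x has a pole at x = 0 and the y-coefficient -2/x - 2/x^2 has a pole at x = 0.
It is a regular singular point because x P_1(x) = p(x) = 2 - 2x and x^2 P_2(x) = q(x) = -2x - 2 are polynomials, hence analytic at x = 0.
p(0) = 2,  q(0) = -2.
Indicial equation: r(r-1) + p(0) r + q(0) = 0, i.e. r^2 + (p(0) - 1) r + q(0) = 0, i.e. r^2 + 1 r - 2 = 0.
Discriminant: (1)^2 - 4(-2) = 9, so r = (-1 ± 3)/2.
Solving: r_1 = 1, r_2 = -2.

indicial: r^2 + 1 r - 2 = 0; roots r_1 = 1, r_2 = -2


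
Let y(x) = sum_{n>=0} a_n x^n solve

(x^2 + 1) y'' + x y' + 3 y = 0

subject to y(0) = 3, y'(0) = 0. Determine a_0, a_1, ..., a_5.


Ansatz: y(x) = sum_{n>=0} a_n x^n, so y'(x) = sum_{n>=1} n a_n x^(n-1) and y''(x) = sum_{n>=2} n(n-1) a_n x^(n-2).
Substitute into P(x) y'' + Q(x) y' + R(x) y = 0 with P(x) = x^2 + 1, Q(x) = x, R(x) = 3, and match powers of x.
Initial conditions: a_0 = 3, a_1 = 0.
Setting the coefficient of each power of x to zero and solving order by order (substituting the coefficients already found):
  x^0: 2 a_2 + 3 a_0 = 0  ->  2 a_2 = -3 a_0 = -9  ->  a_2 = -9/2
  x^1: 6 a_3 + 4 a_1 = 0  ->  6 a_3 = -4 a_1 = 0  ->  a_3 = 0
  x^2: 12 a_4 + 7 a_2 = 0  ->  12 a_4 = -7 a_2 = 63/2  ->  a_4 = 21/8
  x^3: 20 a_5 + 12 a_3 = 0  ->  20 a_5 = -12 a_3 = 0  ->  a_5 = 0
Truncated series: y(x) = 3 - (9/2) x^2 + (21/8) x^4 + O(x^6).

a_0 = 3; a_1 = 0; a_2 = -9/2; a_3 = 0; a_4 = 21/8; a_5 = 0


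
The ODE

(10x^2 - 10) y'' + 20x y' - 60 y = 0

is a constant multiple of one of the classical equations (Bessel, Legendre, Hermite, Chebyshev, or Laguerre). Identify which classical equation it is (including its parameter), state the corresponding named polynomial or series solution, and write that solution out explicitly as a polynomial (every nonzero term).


All three coefficients share the factor -10; dividing through by -10 gives  (1 - x^2) y'' - 2x y' + 6 y = 0.
This matches the Legendre equation (1 - x^2) y'' - 2x y' + n(n+1) y = 0 (note the -2x y' term) with n(n+1) = 6, so n = 2; the polynomial solution is P_2(x).
With y = sum_k a_k x^k, matching x^k gives (k+2)(k+1) a_{k+2} = [k(k+1) - n(n+1)] a_k = (k - 2)(k + 3) a_k. The right side vanishes at k = 2, so the series with the parity of 2 terminates at degree 2.
Standard normalization (P_n(1) = 1): leading coefficient (2n)!/(2^n (n!)^2) = 24/(4*4) = 3/2, so a_2 = 3/2. Work downward with a_k = (k+1)(k+2) a_{k+2} / ((k - 2)(k + 3)):
  a_0 = (1)(2)(3/2) / ((0 - 2)(0 + 3)) = 3/(-6) = -1/2
Hence P_2(x) = 3 x^2/2 - 1/2.

P_2(x); series = 3 x^2/2 - 1/2


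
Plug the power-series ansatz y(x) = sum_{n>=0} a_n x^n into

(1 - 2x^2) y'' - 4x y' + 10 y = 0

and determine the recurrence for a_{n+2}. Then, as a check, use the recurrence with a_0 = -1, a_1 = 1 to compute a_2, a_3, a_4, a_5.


Substitute y = sum_n a_n x^n.
(1 - 2 x^2) y'' contributes (n+2)(n+1) a_{n+2} - 2 n(n-1) a_n at x^n.
-4 x y'(x) contributes -4 n a_n at x^n.
10 y(x) contributes 10 a_n at x^n.
Matching x^n: (n+2)(n+1) a_{n+2} + (-2 n(n-1) - 4 n + 10) a_n = 0.
Thus a_{n+2} = (2 n(n-1) + 4 n - 10) / ((n+1)(n+2)) * a_n.

Check with a_0 = -1, a_1 = 1 (apply the recurrence for n = 0, 1, 2, 3): a_0 = -1, a_1 = 1, a_2 = 5, a_3 = -1, a_4 = 5/6, a_5 = -7/10.

a_(n+2) = (2 n(n-1) + 4 n - 10) / ((n+1)(n+2)) * a_n; check: a_0 = -1, a_1 = 1, a_2 = 5, a_3 = -1, a_4 = 5/6, a_5 = -7/10


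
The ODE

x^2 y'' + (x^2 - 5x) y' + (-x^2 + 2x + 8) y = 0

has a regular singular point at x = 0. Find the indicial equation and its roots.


Divide by x^2 to reach normal form y'' + P_1(x) y' + P_2(x) y = 0 with P_1(x) = 1 - 5/x and P_2(x) = -1 + 2/x + 8/x^2.
x = 0 is a singular point because the y'-coefficient 1 - 5/x has a pole at x = 0 and the y-coefficient -1 + 2/x + 8/x^2 has a pole at x = 0.
It is a regular singular point because x P_1(x) = p(x) = x - 5 and x^2 P_2(x) = q(x) = -x^2 + 2x + 8 are polynomials, hence analytic at x = 0.
p(0) = -5,  q(0) = 8.
Indicial equation: r(r-1) + p(0) r + q(0) = 0, i.e. r^2 + (p(0) - 1) r + q(0) = 0, i.e. r^2 - 6 r + 8 = 0.
Discriminant: (-6)^2 - 4(8) = 4, so r = (6 ± 2)/2.
Solving: r_1 = 4, r_2 = 2.

indicial: r^2 - 6 r + 8 = 0; roots r_1 = 4, r_2 = 2


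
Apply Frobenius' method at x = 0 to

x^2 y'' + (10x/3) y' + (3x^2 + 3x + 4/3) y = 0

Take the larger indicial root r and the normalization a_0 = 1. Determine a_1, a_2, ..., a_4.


Write in Frobenius form y'' + (p(x)/x) y' + (q(x)/x^2) y = 0:
  p(x) = 10/3,  q(x) = 3x^2 + 3x + 4/3.
Indicial equation: r(r-1) + (10/3) r + (4/3) = 0 -> roots r_1 = -1, r_2 = -4/3.
Take r = r_1 = -1. Let y(x) = x^r sum_{n>=0} a_n x^n with a_0 = 1.
Substitute y = x^r sum a_n x^n and match x^{r+n}. The recurrence is
  D(n) a_n + 3 a_{n-1} + 3 a_{n-2} = 0,  where D(n) = (r+n)(r+n-1) + (10/3)(r+n) + (4/3).
  a_n = [-3 a_{n-1} - 3 a_{n-2}] / D(n).
Since the indicial polynomial factors as (r - r_1)(r - r_2), D(n) = (r_1 + n - r_1)(r_1 + n - r_2) = n(n + 1/3).
Evaluating step by step (a_0 = 1):
  n = 1: D(1) = 1(1 + 1/3) = 4/3; numerator = -3(1) = -3; a_1 = (-3)/(4/3) = -9/4
  n = 2: D(2) = 2(2 + 1/3) = 14/3; numerator = -3(-9/4) - 3(1) = 15/4; a_2 = (15/4)/(14/3) = 45/56
  n = 3: D(3) = 3(3 + 1/3) = 10; numerator = -3(45/56) - 3(-9/4) = 243/56; a_3 = (243/56)/(10) = 243/560
  n = 4: D(4) = 4(4 + 1/3) = 52/3; numerator = -3(243/560) - 3(45/56) = -297/80; a_4 = (-297/80)/(52/3) = -891/4160

r = -1; a_0 = 1; a_1 = -9/4; a_2 = 45/56; a_3 = 243/560; a_4 = -891/4160


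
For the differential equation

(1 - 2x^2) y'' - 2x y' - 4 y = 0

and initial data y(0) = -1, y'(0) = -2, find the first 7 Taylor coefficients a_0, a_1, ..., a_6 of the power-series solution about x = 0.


Ansatz: y(x) = sum_{n>=0} a_n x^n, so y'(x) = sum_{n>=1} n a_n x^(n-1) and y''(x) = sum_{n>=2} n(n-1) a_n x^(n-2).
Substitute into P(x) y'' + Q(x) y' + R(x) y = 0 with P(x) = 1 - 2x^2, Q(x) = -2x, R(x) = -4, and match powers of x.
Initial conditions: a_0 = -1, a_1 = -2.
Setting the coefficient of each power of x to zero and solving order by order (substituting the coefficients already found):
  x^0: 2 a_2 - 4 a_0 = 0  ->  2 a_2 = 4 a_0 = -4  ->  a_2 = -2
  x^1: 6 a_3 - 6 a_1 = 0  ->  6 a_3 = 6 a_1 = -12  ->  a_3 = -2
  x^2: 12 a_4 - 12 a_2 = 0  ->  12 a_4 = 12 a_2 = -24  ->  a_4 = -2
  x^3: 20 a_5 - 22 a_3 = 0  ->  20 a_5 = 22 a_3 = -44  ->  a_5 = -11/5
  x^4: 30 a_6 - 36 a_4 = 0  ->  30 a_6 = 36 a_4 = -72  ->  a_6 = -12/5
Truncated series: y(x) = -1 - 2 x - 2 x^2 - 2 x^3 - 2 x^4 - (11/5) x^5 - (12/5) x^6 + O(x^7).

a_0 = -1; a_1 = -2; a_2 = -2; a_3 = -2; a_4 = -2; a_5 = -11/5; a_6 = -12/5


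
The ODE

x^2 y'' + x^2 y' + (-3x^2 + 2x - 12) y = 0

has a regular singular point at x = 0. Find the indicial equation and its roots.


Divide by x^2 to reach normal form y'' + P_1(x) y' + P_2(x) y = 0 with P_1(x) = 1 and P_2(x) = -3 + 2/x - 12/x^2.
x = 0 is a singular point because the y-coefficient -3 + 2/x - 12/x^2 has a pole at x = 0.
It is a regular singular point because x P_1(x) = p(x) = x and x^2 P_2(x) = q(x) = -3x^2 + 2x - 12 are polynomials, hence analytic at x = 0.
p(0) = 0,  q(0) = -12.
Indicial equation: r(r-1) + p(0) r + q(0) = 0, i.e. r^2 + (p(0) - 1) r + q(0) = 0, i.e. r^2 - 1 r - 12 = 0.
Discriminant: (-1)^2 - 4(-12) = 49, so r = (1 ± 7)/2.
Solving: r_1 = 4, r_2 = -3.

indicial: r^2 - 1 r - 12 = 0; roots r_1 = 4, r_2 = -3


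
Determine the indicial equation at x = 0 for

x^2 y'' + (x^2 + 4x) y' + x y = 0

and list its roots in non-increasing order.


Divide by x^2 to reach normal form y'' + P_1(x) y' + P_2(x) y = 0 with P_1(x) = 1 + 4/x and P_2(x) = 1/x.
x = 0 is a singular point because the y'-coefficient 1 + 4/x has a pole at x = 0 and the y-coefficient 1/x has a pole at x = 0.
It is a regular singular point because x P_1(x) = p(x) = x + 4 and x^2 P_2(x) = q(x) = x are polynomials, hence analytic at x = 0.
p(0) = 4,  q(0) = 0.
Indicial equation: r(r-1) + p(0) r + q(0) = 0, i.e. r^2 + (p(0) - 1) r + q(0) = 0, i.e. r^2 + 3 r = 0.
Discriminant: (3)^2 - 4(0) = 9, so r = (-3 ± 3)/2.
Solving: r_1 = 0, r_2 = -3.

indicial: r^2 + 3 r = 0; roots r_1 = 0, r_2 = -3


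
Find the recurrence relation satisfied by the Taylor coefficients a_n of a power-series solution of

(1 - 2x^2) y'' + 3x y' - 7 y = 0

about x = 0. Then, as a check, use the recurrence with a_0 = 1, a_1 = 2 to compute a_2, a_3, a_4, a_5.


Substitute y = sum_n a_n x^n.
(1 - 2 x^2) y'' contributes (n+2)(n+1) a_{n+2} - 2 n(n-1) a_n at x^n.
3 x y'(x) contributes 3 n a_n at x^n.
-7 y(x) contributes -7 a_n at x^n.
Matching x^n: (n+2)(n+1) a_{n+2} + (-2 n(n-1) + 3 n - 7) a_n = 0.
Thus a_{n+2} = (2 n(n-1) - 3 n + 7) / ((n+1)(n+2)) * a_n.

Check with a_0 = 1, a_1 = 2 (apply the recurrence for n = 0, 1, 2, 3): a_0 = 1, a_1 = 2, a_2 = 7/2, a_3 = 4/3, a_4 = 35/24, a_5 = 2/3.

a_(n+2) = (2 n(n-1) - 3 n + 7) / ((n+1)(n+2)) * a_n; check: a_0 = 1, a_1 = 2, a_2 = 7/2, a_3 = 4/3, a_4 = 35/24, a_5 = 2/3


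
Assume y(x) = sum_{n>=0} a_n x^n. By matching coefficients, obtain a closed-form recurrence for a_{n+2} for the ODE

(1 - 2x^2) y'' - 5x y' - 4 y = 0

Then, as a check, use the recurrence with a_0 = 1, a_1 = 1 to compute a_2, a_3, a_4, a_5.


Substitute y = sum_n a_n x^n.
(1 - 2 x^2) y'' contributes (n+2)(n+1) a_{n+2} - 2 n(n-1) a_n at x^n.
-5 x y'(x) contributes -5 n a_n at x^n.
-4 y(x) contributes -4 a_n at x^n.
Matching x^n: (n+2)(n+1) a_{n+2} + (-2 n(n-1) - 5 n - 4) a_n = 0.
Thus a_{n+2} = (2 n(n-1) + 5 n + 4) / ((n+1)(n+2)) * a_n.

Check with a_0 = 1, a_1 = 1 (apply the recurrence for n = 0, 1, 2, 3): a_0 = 1, a_1 = 1, a_2 = 2, a_3 = 3/2, a_4 = 3, a_5 = 93/40.

a_(n+2) = (2 n(n-1) + 5 n + 4) / ((n+1)(n+2)) * a_n; check: a_0 = 1, a_1 = 1, a_2 = 2, a_3 = 3/2, a_4 = 3, a_5 = 93/40


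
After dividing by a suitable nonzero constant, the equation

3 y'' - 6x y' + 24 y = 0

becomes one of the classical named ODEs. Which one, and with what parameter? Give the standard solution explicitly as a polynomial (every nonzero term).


All three coefficients share the factor 3; dividing through by 3 gives  y'' - 2x y' + 8 y = 0.
This matches the Hermite equation y'' - 2x y' + 2n y = 0 with 2n = 8, so n = 4; the polynomial solution is H_4(x).
With y = sum_k a_k x^k, matching x^k gives (k+2)(k+1) a_{k+2} = 2(k - n) a_k = 2(k - 4) a_k. The right side vanishes at k = 4, so the series with the parity of 4 terminates at degree 4.
Standard normalization: leading coefficient of H_n is 2^n, so a_4 = 2^4 = 16. Work downward with a_k = (k+1)(k+2) a_{k+2} / (2(k - n)):
  a_2 = (3)(4)(16) / (2(2 - 4)) = 192/(-4) = -48
  a_0 = (1)(2)(-48) / (2(0 - 4)) = -96/(-8) = 12
Hence H_4(x) = 16 x^4 - 48 x^2 + 12.

H_4(x); series = 16 x^4 - 48 x^2 + 12


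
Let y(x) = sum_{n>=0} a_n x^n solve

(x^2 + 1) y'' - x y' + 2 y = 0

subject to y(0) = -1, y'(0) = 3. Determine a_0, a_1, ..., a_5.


Ansatz: y(x) = sum_{n>=0} a_n x^n, so y'(x) = sum_{n>=1} n a_n x^(n-1) and y''(x) = sum_{n>=2} n(n-1) a_n x^(n-2).
Substitute into P(x) y'' + Q(x) y' + R(x) y = 0 with P(x) = x^2 + 1, Q(x) = -x, R(x) = 2, and match powers of x.
Initial conditions: a_0 = -1, a_1 = 3.
Setting the coefficient of each power of x to zero and solving order by order (substituting the coefficients already found):
  x^0: 2 a_2 + 2 a_0 = 0  ->  2 a_2 = -2 a_0 = 2  ->  a_2 = 1
  x^1: 6 a_3 + a_1 = 0  ->  6 a_3 = -a_1 = -3  ->  a_3 = -1/2
  x^2: 12 a_4 + 2 a_2 = 0  ->  12 a_4 = -2 a_2 = -2  ->  a_4 = -1/6
  x^3: 20 a_5 + 5 a_3 = 0  ->  20 a_5 = -5 a_3 = 5/2  ->  a_5 = 1/8
Truncated series: y(x) = -1 + 3 x + x^2 - (1/2) x^3 - (1/6) x^4 + (1/8) x^5 + O(x^6).

a_0 = -1; a_1 = 3; a_2 = 1; a_3 = -1/2; a_4 = -1/6; a_5 = 1/8


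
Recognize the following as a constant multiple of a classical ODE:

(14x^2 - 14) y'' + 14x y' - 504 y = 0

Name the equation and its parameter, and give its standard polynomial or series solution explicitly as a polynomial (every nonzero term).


All three coefficients share the factor -14; dividing through by -14 gives  (1 - x^2) y'' - x y' + 36 y = 0.
This matches the Chebyshev equation (1 - x^2) y'' - x y' + n^2 y = 0 (note the -x y' term, not -2x y') with n^2 = 36, so n = 6; the polynomial solution is T_6(x).
With y = sum_k a_k x^k, matching x^k gives (k+2)(k+1) a_{k+2} = (k^2 - n^2) a_k = (k - 6)(k + 6) a_k. The right side vanishes at k = 6, so the series with the parity of 6 terminates at degree 6.
Standard normalization: leading coefficient of T_n is 2^(n-1), so a_6 = 2^5 = 32. Work downward with a_k = (k+1)(k+2) a_{k+2} / ((k - 6)(k + 6)):
  a_4 = (5)(6)(32) / ((4 - 6)(4 + 6)) = 960/(-20) = -48
  a_2 = (3)(4)(-48) / ((2 - 6)(2 + 6)) = -576/(-32) = 18
  a_0 = (1)(2)(18) / ((0 - 6)(0 + 6)) = 36/(-36) = -1
Hence T_6(x) = 32 x^6 - 48 x^4 + 18 x^2 - 1.

T_6(x); series = 32 x^6 - 48 x^4 + 18 x^2 - 1


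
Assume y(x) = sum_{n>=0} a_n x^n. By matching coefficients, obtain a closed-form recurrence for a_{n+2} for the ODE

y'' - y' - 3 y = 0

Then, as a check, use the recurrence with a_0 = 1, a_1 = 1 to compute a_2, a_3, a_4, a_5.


Substitute y = sum_n a_n x^n.
y''(x) has coefficient (n+2)(n+1) a_{n+2} at x^n;
-y'(x) has coefficient -(n+1) a_{n+1} at x^n;
-3 y(x) has coefficient -3 a_n at x^n.
Matching x^n: (n+2)(n+1) a_{n+2} - (n+1) a_{n+1} - 3 a_n = 0.
Thus a_{n+2} = [(n+1) a_{n+1} + 3 a_n] / ((n+1)(n+2)).

Check with a_0 = 1, a_1 = 1 (apply the recurrence for n = 0, 1, 2, 3): a_0 = 1, a_1 = 1, a_2 = 2, a_3 = 7/6, a_4 = 19/24, a_5 = 1/3.

a_(n+2) = [(n+1) a_(n+1) + 3 a_n] / ((n+1)(n+2)); check: a_0 = 1, a_1 = 1, a_2 = 2, a_3 = 7/6, a_4 = 19/24, a_5 = 1/3


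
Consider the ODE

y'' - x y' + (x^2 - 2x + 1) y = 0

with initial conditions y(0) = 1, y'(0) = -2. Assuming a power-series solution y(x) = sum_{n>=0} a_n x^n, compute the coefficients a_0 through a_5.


Ansatz: y(x) = sum_{n>=0} a_n x^n, so y'(x) = sum_{n>=1} n a_n x^(n-1) and y''(x) = sum_{n>=2} n(n-1) a_n x^(n-2).
Substitute into P(x) y'' + Q(x) y' + R(x) y = 0 with P(x) = 1, Q(x) = -x, R(x) = x^2 - 2x + 1, and match powers of x.
Initial conditions: a_0 = 1, a_1 = -2.
Setting the coefficient of each power of x to zero and solving order by order (substituting the coefficients already found):
  x^0: 2 a_2 + a_0 = 0  ->  2 a_2 = -a_0 = -1  ->  a_2 = -1/2
  x^1: 6 a_3 - 2 a_0 = 0  ->  6 a_3 = 2 a_0 = 2  ->  a_3 = 1/3
  x^2: 12 a_4 - a_2 - 2 a_1 + a_0 = 0  ->  12 a_4 = a_2 + 2 a_1 - a_0 = -11/2  ->  a_4 = -11/24
  x^3: 20 a_5 - 2 a_3 - 2 a_2 + a_1 = 0  ->  20 a_5 = 2 a_3 + 2 a_2 - a_1 = 5/3  ->  a_5 = 1/12
Truncated series: y(x) = 1 - 2 x - (1/2) x^2 + (1/3) x^3 - (11/24) x^4 + (1/12) x^5 + O(x^6).

a_0 = 1; a_1 = -2; a_2 = -1/2; a_3 = 1/3; a_4 = -11/24; a_5 = 1/12


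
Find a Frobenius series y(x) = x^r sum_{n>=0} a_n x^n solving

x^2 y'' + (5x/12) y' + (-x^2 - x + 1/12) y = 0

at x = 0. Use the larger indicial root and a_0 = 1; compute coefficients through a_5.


Write in Frobenius form y'' + (p(x)/x) y' + (q(x)/x^2) y = 0:
  p(x) = 5/12,  q(x) = -x^2 - x + 1/12.
Indicial equation: r(r-1) + (5/12) r + (1/12) = 0 -> roots r_1 = 1/3, r_2 = 1/4.
Take r = r_1 = 1/3. Let y(x) = x^r sum_{n>=0} a_n x^n with a_0 = 1.
Substitute y = x^r sum a_n x^n and match x^{r+n}. The recurrence is
  D(n) a_n - 1 a_{n-1} - 1 a_{n-2} = 0,  where D(n) = (r+n)(r+n-1) + (5/12)(r+n) + (1/12).
  a_n = [1 a_{n-1} + 1 a_{n-2}] / D(n).
Since the indicial polynomial factors as (r - r_1)(r - r_2), D(n) = (r_1 + n - r_1)(r_1 + n - r_2) = n(n + 1/12).
Evaluating step by step (a_0 = 1):
  n = 1: D(1) = 1(1 + 1/12) = 13/12; numerator = 1(1) = 1; a_1 = (1)/(13/12) = 12/13
  n = 2: D(2) = 2(2 + 1/12) = 25/6; numerator = 1(12/13) + 1(1) = 25/13; a_2 = (25/13)/(25/6) = 6/13
  n = 3: D(3) = 3(3 + 1/12) = 37/4; numerator = 1(6/13) + 1(12/13) = 18/13; a_3 = (18/13)/(37/4) = 72/481
  n = 4: D(4) = 4(4 + 1/12) = 49/3; numerator = 1(72/481) + 1(6/13) = 294/481; a_4 = (294/481)/(49/3) = 18/481
  n = 5: D(5) = 5(5 + 1/12) = 305/12; numerator = 1(18/481) + 1(72/481) = 90/481; a_5 = (90/481)/(305/12) = 216/29341

r = 1/3; a_0 = 1; a_1 = 12/13; a_2 = 6/13; a_3 = 72/481; a_4 = 18/481; a_5 = 216/29341


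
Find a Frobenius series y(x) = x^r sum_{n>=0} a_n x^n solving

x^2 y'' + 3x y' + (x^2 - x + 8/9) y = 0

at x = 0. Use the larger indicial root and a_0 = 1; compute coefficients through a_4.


Write in Frobenius form y'' + (p(x)/x) y' + (q(x)/x^2) y = 0:
  p(x) = 3,  q(x) = x^2 - x + 8/9.
Indicial equation: r(r-1) + (3) r + (8/9) = 0 -> roots r_1 = -2/3, r_2 = -4/3.
Take r = r_1 = -2/3. Let y(x) = x^r sum_{n>=0} a_n x^n with a_0 = 1.
Substitute y = x^r sum a_n x^n and match x^{r+n}. The recurrence is
  D(n) a_n - 1 a_{n-1} + 1 a_{n-2} = 0,  where D(n) = (r+n)(r+n-1) + (3)(r+n) + (8/9).
  a_n = [1 a_{n-1} - 1 a_{n-2}] / D(n).
Since the indicial polynomial factors as (r - r_1)(r - r_2), D(n) = (r_1 + n - r_1)(r_1 + n - r_2) = n(n + 2/3).
Evaluating step by step (a_0 = 1):
  n = 1: D(1) = 1(1 + 2/3) = 5/3; numerator = 1(1) = 1; a_1 = (1)/(5/3) = 3/5
  n = 2: D(2) = 2(2 + 2/3) = 16/3; numerator = 1(3/5) - 1(1) = -2/5; a_2 = (-2/5)/(16/3) = -3/40
  n = 3: D(3) = 3(3 + 2/3) = 11; numerator = 1(-3/40) - 1(3/5) = -27/40; a_3 = (-27/40)/(11) = -27/440
  n = 4: D(4) = 4(4 + 2/3) = 56/3; numerator = 1(-27/440) - 1(-3/40) = 3/220; a_4 = (3/220)/(56/3) = 9/12320

r = -2/3; a_0 = 1; a_1 = 3/5; a_2 = -3/40; a_3 = -27/440; a_4 = 9/12320


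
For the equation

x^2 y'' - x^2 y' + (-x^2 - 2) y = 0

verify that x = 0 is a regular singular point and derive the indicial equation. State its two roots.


Divide by x^2 to reach normal form y'' + P_1(x) y' + P_2(x) y = 0 with P_1(x) = -1 and P_2(x) = -1 - 2/x^2.
x = 0 is a singular point because the y-coefficient -1 - 2/x^2 has a pole at x = 0.
It is a regular singular point because x P_1(x) = p(x) = -x and x^2 P_2(x) = q(x) = -x^2 - 2 are polynomials, hence analytic at x = 0.
p(0) = 0,  q(0) = -2.
Indicial equation: r(r-1) + p(0) r + q(0) = 0, i.e. r^2 + (p(0) - 1) r + q(0) = 0, i.e. r^2 - 1 r - 2 = 0.
Discriminant: (-1)^2 - 4(-2) = 9, so r = (1 ± 3)/2.
Solving: r_1 = 2, r_2 = -1.

indicial: r^2 - 1 r - 2 = 0; roots r_1 = 2, r_2 = -1


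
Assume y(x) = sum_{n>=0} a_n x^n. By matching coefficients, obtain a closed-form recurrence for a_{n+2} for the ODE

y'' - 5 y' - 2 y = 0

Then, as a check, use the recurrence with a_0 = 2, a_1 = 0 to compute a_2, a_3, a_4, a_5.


Substitute y = sum_n a_n x^n.
y''(x) has coefficient (n+2)(n+1) a_{n+2} at x^n;
-5 y'(x) has coefficient -5 (n+1) a_{n+1} at x^n;
-2 y(x) has coefficient -2 a_n at x^n.
Matching x^n: (n+2)(n+1) a_{n+2} - 5 (n+1) a_{n+1} - 2 a_n = 0.
Thus a_{n+2} = [5 (n+1) a_{n+1} + 2 a_n] / ((n+1)(n+2)).

Check with a_0 = 2, a_1 = 0 (apply the recurrence for n = 0, 1, 2, 3): a_0 = 2, a_1 = 0, a_2 = 2, a_3 = 10/3, a_4 = 9/2, a_5 = 29/6.

a_(n+2) = [5 (n+1) a_(n+1) + 2 a_n] / ((n+1)(n+2)); check: a_0 = 2, a_1 = 0, a_2 = 2, a_3 = 10/3, a_4 = 9/2, a_5 = 29/6


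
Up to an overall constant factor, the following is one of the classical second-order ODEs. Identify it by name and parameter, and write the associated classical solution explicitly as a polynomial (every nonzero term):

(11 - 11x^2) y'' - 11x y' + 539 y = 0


All three coefficients share the factor 11; dividing through by 11 gives  (1 - x^2) y'' - x y' + 49 y = 0.
This matches the Chebyshev equation (1 - x^2) y'' - x y' + n^2 y = 0 (note the -x y' term, not -2x y') with n^2 = 49, so n = 7; the polynomial solution is T_7(x).
With y = sum_k a_k x^k, matching x^k gives (k+2)(k+1) a_{k+2} = (k^2 - n^2) a_k = (k - 7)(k + 7) a_k. The right side vanishes at k = 7, so the series with the parity of 7 terminates at degree 7.
Standard normalization: leading coefficient of T_n is 2^(n-1), so a_7 = 2^6 = 64. Work downward with a_k = (k+1)(k+2) a_{k+2} / ((k - 7)(k + 7)):
  a_5 = (6)(7)(64) / ((5 - 7)(5 + 7)) = 2688/(-24) = -112
  a_3 = (4)(5)(-112) / ((3 - 7)(3 + 7)) = -2240/(-40) = 56
  a_1 = (2)(3)(56) / ((1 - 7)(1 + 7)) = 336/(-48) = -7
Hence T_7(x) = 64 x^7 - 112 x^5 + 56 x^3 - 7 x.

T_7(x); series = 64 x^7 - 112 x^5 + 56 x^3 - 7 x


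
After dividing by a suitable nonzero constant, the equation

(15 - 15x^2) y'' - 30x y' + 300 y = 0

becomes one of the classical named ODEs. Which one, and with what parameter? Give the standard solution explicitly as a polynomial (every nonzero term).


All three coefficients share the factor 15; dividing through by 15 gives  (1 - x^2) y'' - 2x y' + 20 y = 0.
This matches the Legendre equation (1 - x^2) y'' - 2x y' + n(n+1) y = 0 (note the -2x y' term) with n(n+1) = 20, so n = 4; the polynomial solution is P_4(x).
With y = sum_k a_k x^k, matching x^k gives (k+2)(k+1) a_{k+2} = [k(k+1) - n(n+1)] a_k = (k - 4)(k + 5) a_k. The right side vanishes at k = 4, so the series with the parity of 4 terminates at degree 4.
Standard normalization (P_n(1) = 1): leading coefficient (2n)!/(2^n (n!)^2) = 40320/(16*576) = 35/8, so a_4 = 35/8. Work downward with a_k = (k+1)(k+2) a_{k+2} / ((k - 4)(k + 5)):
  a_2 = (3)(4)(35/8) / ((2 - 4)(2 + 5)) = (105/2)/(-14) = -15/4
  a_0 = (1)(2)(-15/4) / ((0 - 4)(0 + 5)) = (-15/2)/(-20) = 3/8
Hence P_4(x) = 35 x^4/8 - 15 x^2/4 + 3/8.

P_4(x); series = 35 x^4/8 - 15 x^2/4 + 3/8


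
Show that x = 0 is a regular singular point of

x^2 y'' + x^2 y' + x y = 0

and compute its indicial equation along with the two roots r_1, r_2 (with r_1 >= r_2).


Divide by x^2 to reach normal form y'' + P_1(x) y' + P_2(x) y = 0 with P_1(x) = 1 and P_2(x) = 1/x.
x = 0 is a singular point because the y-coefficient 1/x has a pole at x = 0.
It is a regular singular point because x P_1(x) = p(x) = x and x^2 P_2(x) = q(x) = x are polynomials, hence analytic at x = 0.
p(0) = 0,  q(0) = 0.
Indicial equation: r(r-1) + p(0) r + q(0) = 0, i.e. r^2 + (p(0) - 1) r + q(0) = 0, i.e. r^2 - 1 r = 0.
Discriminant: (-1)^2 - 4(0) = 1, so r = (1 ± 1)/2.
Solving: r_1 = 1, r_2 = 0.

indicial: r^2 - 1 r = 0; roots r_1 = 1, r_2 = 0


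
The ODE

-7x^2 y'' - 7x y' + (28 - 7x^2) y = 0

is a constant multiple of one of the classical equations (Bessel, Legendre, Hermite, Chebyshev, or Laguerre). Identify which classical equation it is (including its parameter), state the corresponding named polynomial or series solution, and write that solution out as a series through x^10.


All three coefficients share the factor -7; dividing through by -7 gives  x^2 y'' + x y' + (x^2 - 4) y = 0.
This matches the Bessel equation x^2 y'' + x y' + (x^2 - nu^2) y = 0 with nu^2 = 4, so nu = 2; the solution bounded at x = 0 is J_2(x).
Frobenius at x = 0: indicial roots ±nu; for r = nu the recurrence k(k + 2nu) c_k = -c_{k-2} gives the standard series J_nu(x) = sum_{k>=0} (-1)^k / (k! (k+nu)!) (x/2)^(2k+nu). Evaluate the first 5 terms:
  k = 0: (-1)^0 / (0! * 2! * 2^2) x^2 = 1/(1*2*4) x^2 = (1/8) x^2
  k = 1: (-1)^1 / (1! * 3! * 2^4) x^4 = -1/(1*6*16) x^4 = (-1/96) x^4
  k = 2: (-1)^2 / (2! * 4! * 2^6) x^6 = 1/(2*24*64) x^6 = (1/3072) x^6
  k = 3: (-1)^3 / (3! * 5! * 2^8) x^8 = -1/(6*120*256) x^8 = (-1/184320) x^8
  k = 4: (-1)^4 / (4! * 6! * 2^10) x^10 = 1/(24*720*1024) x^10 = (1/17694720) x^10
Hence J_2(x) = x^10/17694720 - x^8/184320 + x^6/3072 - x^4/96 + x^2/8 + ....

J_2(x); series = x^10/17694720 - x^8/184320 + x^6/3072 - x^4/96 + x^2/8


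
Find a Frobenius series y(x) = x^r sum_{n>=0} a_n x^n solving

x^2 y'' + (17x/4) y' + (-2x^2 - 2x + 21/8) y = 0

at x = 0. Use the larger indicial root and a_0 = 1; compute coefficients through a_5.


Write in Frobenius form y'' + (p(x)/x) y' + (q(x)/x^2) y = 0:
  p(x) = 17/4,  q(x) = -2x^2 - 2x + 21/8.
Indicial equation: r(r-1) + (17/4) r + (21/8) = 0 -> roots r_1 = -3/2, r_2 = -7/4.
Take r = r_1 = -3/2. Let y(x) = x^r sum_{n>=0} a_n x^n with a_0 = 1.
Substitute y = x^r sum a_n x^n and match x^{r+n}. The recurrence is
  D(n) a_n - 2 a_{n-1} - 2 a_{n-2} = 0,  where D(n) = (r+n)(r+n-1) + (17/4)(r+n) + (21/8).
  a_n = [2 a_{n-1} + 2 a_{n-2}] / D(n).
Since the indicial polynomial factors as (r - r_1)(r - r_2), D(n) = (r_1 + n - r_1)(r_1 + n - r_2) = n(n + 1/4).
Evaluating step by step (a_0 = 1):
  n = 1: D(1) = 1(1 + 1/4) = 5/4; numerator = 2(1) = 2; a_1 = (2)/(5/4) = 8/5
  n = 2: D(2) = 2(2 + 1/4) = 9/2; numerator = 2(8/5) + 2(1) = 26/5; a_2 = (26/5)/(9/2) = 52/45
  n = 3: D(3) = 3(3 + 1/4) = 39/4; numerator = 2(52/45) + 2(8/5) = 248/45; a_3 = (248/45)/(39/4) = 992/1755
  n = 4: D(4) = 4(4 + 1/4) = 17; numerator = 2(992/1755) + 2(52/45) = 1208/351; a_4 = (1208/351)/(17) = 1208/5967
  n = 5: D(5) = 5(5 + 1/4) = 105/4; numerator = 2(1208/5967) + 2(992/1755) = 45808/29835; a_5 = (45808/29835)/(105/4) = 26176/447525

r = -3/2; a_0 = 1; a_1 = 8/5; a_2 = 52/45; a_3 = 992/1755; a_4 = 1208/5967; a_5 = 26176/447525


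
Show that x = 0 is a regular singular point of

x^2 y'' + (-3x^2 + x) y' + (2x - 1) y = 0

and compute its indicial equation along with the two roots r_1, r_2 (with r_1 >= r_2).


Divide by x^2 to reach normal form y'' + P_1(x) y' + P_2(x) y = 0 with P_1(x) = -3 + 1/x and P_2(x) = 2/x - 1/x^2.
x = 0 is a singular point because the y'-coefficient -3 + 1/x has a pole at x = 0 and the y-coefficient 2/x - 1/x^2 has a pole at x = 0.
It is a regular singular point because x P_1(x) = p(x) = 1 - 3x and x^2 P_2(x) = q(x) = 2x - 1 are polynomials, hence analytic at x = 0.
p(0) = 1,  q(0) = -1.
Indicial equation: r(r-1) + p(0) r + q(0) = 0, i.e. r^2 + (p(0) - 1) r + q(0) = 0, i.e. r^2 - 1 = 0.
Discriminant: (0)^2 - 4(-1) = 4, so r = (0 ± 2)/2.
Solving: r_1 = 1, r_2 = -1.

indicial: r^2 - 1 = 0; roots r_1 = 1, r_2 = -1


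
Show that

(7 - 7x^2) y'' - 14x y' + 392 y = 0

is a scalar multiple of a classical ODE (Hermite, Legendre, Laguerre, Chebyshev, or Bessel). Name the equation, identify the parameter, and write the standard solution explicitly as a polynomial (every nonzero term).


All three coefficients share the factor 7; dividing through by 7 gives  (1 - x^2) y'' - 2x y' + 56 y = 0.
This matches the Legendre equation (1 - x^2) y'' - 2x y' + n(n+1) y = 0 (note the -2x y' term) with n(n+1) = 56, so n = 7; the polynomial solution is P_7(x).
With y = sum_k a_k x^k, matching x^k gives (k+2)(k+1) a_{k+2} = [k(k+1) - n(n+1)] a_k = (k - 7)(k + 8) a_k. The right side vanishes at k = 7, so the series with the parity of 7 terminates at degree 7.
Standard normalization (P_n(1) = 1): leading coefficient (2n)!/(2^n (n!)^2) = 87178291200/(128*25401600) = 429/16, so a_7 = 429/16. Work downward with a_k = (k+1)(k+2) a_{k+2} / ((k - 7)(k + 8)):
  a_5 = (6)(7)(429/16) / ((5 - 7)(5 + 8)) = (9009/8)/(-26) = -693/16
  a_3 = (4)(5)(-693/16) / ((3 - 7)(3 + 8)) = (-3465/4)/(-44) = 315/16
  a_1 = (2)(3)(315/16) / ((1 - 7)(1 + 8)) = (945/8)/(-54) = -35/16
Hence P_7(x) = 429 x^7/16 - 693 x^5/16 + 315 x^3/16 - 35 x/16.

P_7(x); series = 429 x^7/16 - 693 x^5/16 + 315 x^3/16 - 35 x/16


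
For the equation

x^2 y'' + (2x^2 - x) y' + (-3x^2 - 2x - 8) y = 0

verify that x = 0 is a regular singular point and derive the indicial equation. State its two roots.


Divide by x^2 to reach normal form y'' + P_1(x) y' + P_2(x) y = 0 with P_1(x) = 2 - 1/x and P_2(x) = -3 - 2/x - 8/x^2.
x = 0 is a singular point because the y'-coefficient 2 - 1/x has a pole at x = 0 and the y-coefficient -3 - 2/x - 8/x^2 has a pole at x = 0.
It is a regular singular point because x P_1(x) = p(x) = 2x - 1 and x^2 P_2(x) = q(x) = -3x^2 - 2x - 8 are polynomials, hence analytic at x = 0.
p(0) = -1,  q(0) = -8.
Indicial equation: r(r-1) + p(0) r + q(0) = 0, i.e. r^2 + (p(0) - 1) r + q(0) = 0, i.e. r^2 - 2 r - 8 = 0.
Discriminant: (-2)^2 - 4(-8) = 36, so r = (2 ± 6)/2.
Solving: r_1 = 4, r_2 = -2.

indicial: r^2 - 2 r - 8 = 0; roots r_1 = 4, r_2 = -2


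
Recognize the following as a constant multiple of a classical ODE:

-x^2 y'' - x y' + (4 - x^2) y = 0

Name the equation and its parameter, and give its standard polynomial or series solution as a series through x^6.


All three coefficients share the factor -1; dividing through by -1 gives  x^2 y'' + x y' + (x^2 - 4) y = 0.
This matches the Bessel equation x^2 y'' + x y' + (x^2 - nu^2) y = 0 with nu^2 = 4, so nu = 2; the solution bounded at x = 0 is J_2(x).
Frobenius at x = 0: indicial roots ±nu; for r = nu the recurrence k(k + 2nu) c_k = -c_{k-2} gives the standard series J_nu(x) = sum_{k>=0} (-1)^k / (k! (k+nu)!) (x/2)^(2k+nu). Evaluate the first 3 terms:
  k = 0: (-1)^0 / (0! * 2! * 2^2) x^2 = 1/(1*2*4) x^2 = (1/8) x^2
  k = 1: (-1)^1 / (1! * 3! * 2^4) x^4 = -1/(1*6*16) x^4 = (-1/96) x^4
  k = 2: (-1)^2 / (2! * 4! * 2^6) x^6 = 1/(2*24*64) x^6 = (1/3072) x^6
Hence J_2(x) = x^6/3072 - x^4/96 + x^2/8 + ....

J_2(x); series = x^6/3072 - x^4/96 + x^2/8


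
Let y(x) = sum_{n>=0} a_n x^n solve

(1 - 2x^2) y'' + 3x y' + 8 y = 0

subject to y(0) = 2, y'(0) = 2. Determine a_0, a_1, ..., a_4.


Ansatz: y(x) = sum_{n>=0} a_n x^n, so y'(x) = sum_{n>=1} n a_n x^(n-1) and y''(x) = sum_{n>=2} n(n-1) a_n x^(n-2).
Substitute into P(x) y'' + Q(x) y' + R(x) y = 0 with P(x) = 1 - 2x^2, Q(x) = 3x, R(x) = 8, and match powers of x.
Initial conditions: a_0 = 2, a_1 = 2.
Setting the coefficient of each power of x to zero and solving order by order (substituting the coefficients already found):
  x^0: 2 a_2 + 8 a_0 = 0  ->  2 a_2 = -8 a_0 = -16  ->  a_2 = -8
  x^1: 6 a_3 + 11 a_1 = 0  ->  6 a_3 = -11 a_1 = -22  ->  a_3 = -11/3
  x^2: 12 a_4 + 10 a_2 = 0  ->  12 a_4 = -10 a_2 = 80  ->  a_4 = 20/3
Truncated series: y(x) = 2 + 2 x - 8 x^2 - (11/3) x^3 + (20/3) x^4 + O(x^5).

a_0 = 2; a_1 = 2; a_2 = -8; a_3 = -11/3; a_4 = 20/3


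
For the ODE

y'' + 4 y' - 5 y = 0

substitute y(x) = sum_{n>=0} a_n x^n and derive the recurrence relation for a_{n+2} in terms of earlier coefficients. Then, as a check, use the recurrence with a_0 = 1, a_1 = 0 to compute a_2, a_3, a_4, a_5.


Substitute y = sum_n a_n x^n.
y''(x) has coefficient (n+2)(n+1) a_{n+2} at x^n;
4 y'(x) has coefficient 4 (n+1) a_{n+1} at x^n;
-5 y(x) has coefficient -5 a_n at x^n.
Matching x^n: (n+2)(n+1) a_{n+2} + 4 (n+1) a_{n+1} - 5 a_n = 0.
Thus a_{n+2} = [-4 (n+1) a_{n+1} + 5 a_n] / ((n+1)(n+2)).

Check with a_0 = 1, a_1 = 0 (apply the recurrence for n = 0, 1, 2, 3): a_0 = 1, a_1 = 0, a_2 = 5/2, a_3 = -10/3, a_4 = 35/8, a_5 = -13/3.

a_(n+2) = [-4 (n+1) a_(n+1) + 5 a_n] / ((n+1)(n+2)); check: a_0 = 1, a_1 = 0, a_2 = 5/2, a_3 = -10/3, a_4 = 35/8, a_5 = -13/3


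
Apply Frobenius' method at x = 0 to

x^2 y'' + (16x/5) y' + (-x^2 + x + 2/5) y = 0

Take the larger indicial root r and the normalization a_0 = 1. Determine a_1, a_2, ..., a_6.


Write in Frobenius form y'' + (p(x)/x) y' + (q(x)/x^2) y = 0:
  p(x) = 16/5,  q(x) = -x^2 + x + 2/5.
Indicial equation: r(r-1) + (16/5) r + (2/5) = 0 -> roots r_1 = -1/5, r_2 = -2.
Take r = r_1 = -1/5. Let y(x) = x^r sum_{n>=0} a_n x^n with a_0 = 1.
Substitute y = x^r sum a_n x^n and match x^{r+n}. The recurrence is
  D(n) a_n + 1 a_{n-1} - 1 a_{n-2} = 0,  where D(n) = (r+n)(r+n-1) + (16/5)(r+n) + (2/5).
  a_n = [-1 a_{n-1} + 1 a_{n-2}] / D(n).
Since the indicial polynomial factors as (r - r_1)(r - r_2), D(n) = (r_1 + n - r_1)(r_1 + n - r_2) = n(n + 9/5).
Evaluating step by step (a_0 = 1):
  n = 1: D(1) = 1(1 + 9/5) = 14/5; numerator = -1(1) = -1; a_1 = (-1)/(14/5) = -5/14
  n = 2: D(2) = 2(2 + 9/5) = 38/5; numerator = -1(-5/14) + 1(1) = 19/14; a_2 = (19/14)/(38/5) = 5/28
  n = 3: D(3) = 3(3 + 9/5) = 72/5; numerator = -1(5/28) + 1(-5/14) = -15/28; a_3 = (-15/28)/(72/5) = -25/672
  n = 4: D(4) = 4(4 + 9/5) = 116/5; numerator = -1(-25/672) + 1(5/28) = 145/672; a_4 = (145/672)/(116/5) = 25/2688
  n = 5: D(5) = 5(5 + 9/5) = 34; numerator = -1(25/2688) + 1(-25/672) = -125/2688; a_5 = (-125/2688)/(34) = -125/91392
  n = 6: D(6) = 6(6 + 9/5) = 234/5; numerator = -1(-125/91392) + 1(25/2688) = 325/30464; a_6 = (325/30464)/(234/5) = 125/548352

r = -1/5; a_0 = 1; a_1 = -5/14; a_2 = 5/28; a_3 = -25/672; a_4 = 25/2688; a_5 = -125/91392; a_6 = 125/548352


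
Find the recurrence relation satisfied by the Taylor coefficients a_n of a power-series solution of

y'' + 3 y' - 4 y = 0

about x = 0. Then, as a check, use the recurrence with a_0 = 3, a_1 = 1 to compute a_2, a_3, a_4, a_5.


Substitute y = sum_n a_n x^n.
y''(x) has coefficient (n+2)(n+1) a_{n+2} at x^n;
3 y'(x) has coefficient 3 (n+1) a_{n+1} at x^n;
-4 y(x) has coefficient -4 a_n at x^n.
Matching x^n: (n+2)(n+1) a_{n+2} + 3 (n+1) a_{n+1} - 4 a_n = 0.
Thus a_{n+2} = [-3 (n+1) a_{n+1} + 4 a_n] / ((n+1)(n+2)).

Check with a_0 = 3, a_1 = 1 (apply the recurrence for n = 0, 1, 2, 3): a_0 = 3, a_1 = 1, a_2 = 9/2, a_3 = -23/6, a_4 = 35/8, a_5 = -407/120.

a_(n+2) = [-3 (n+1) a_(n+1) + 4 a_n] / ((n+1)(n+2)); check: a_0 = 3, a_1 = 1, a_2 = 9/2, a_3 = -23/6, a_4 = 35/8, a_5 = -407/120


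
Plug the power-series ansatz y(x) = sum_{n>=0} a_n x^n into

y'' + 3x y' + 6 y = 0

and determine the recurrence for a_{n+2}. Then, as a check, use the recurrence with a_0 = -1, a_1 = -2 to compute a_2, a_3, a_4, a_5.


Substitute y = sum_n a_n x^n.
y''(x) has coefficient (n+2)(n+1) a_{n+2} at x^n;
3 x y'(x) has coefficient 3 n a_n at x^n (shift);
6 y(x) has coefficient 6 a_n at x^n.
Matching x^n: (n+2)(n+1) a_{n+2} + (3n + 6) a_n = 0.
Thus a_{n+2} = (-3n - 6) / ((n+1)(n+2)) * a_n.

Check with a_0 = -1, a_1 = -2 (apply the recurrence for n = 0, 1, 2, 3): a_0 = -1, a_1 = -2, a_2 = 3, a_3 = 3, a_4 = -3, a_5 = -9/4.

a_(n+2) = (-3n - 6) / ((n+1)(n+2)) * a_n; check: a_0 = -1, a_1 = -2, a_2 = 3, a_3 = 3, a_4 = -3, a_5 = -9/4


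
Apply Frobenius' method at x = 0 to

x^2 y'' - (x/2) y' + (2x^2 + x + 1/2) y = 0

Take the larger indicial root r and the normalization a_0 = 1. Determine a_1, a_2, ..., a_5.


Write in Frobenius form y'' + (p(x)/x) y' + (q(x)/x^2) y = 0:
  p(x) = -1/2,  q(x) = 2x^2 + x + 1/2.
Indicial equation: r(r-1) + (-1/2) r + (1/2) = 0 -> roots r_1 = 1, r_2 = 1/2.
Take r = r_1 = 1. Let y(x) = x^r sum_{n>=0} a_n x^n with a_0 = 1.
Substitute y = x^r sum a_n x^n and match x^{r+n}. The recurrence is
  D(n) a_n + 1 a_{n-1} + 2 a_{n-2} = 0,  where D(n) = (r+n)(r+n-1) + (-1/2)(r+n) + (1/2).
  a_n = [-1 a_{n-1} - 2 a_{n-2}] / D(n).
Since the indicial polynomial factors as (r - r_1)(r - r_2), D(n) = (r_1 + n - r_1)(r_1 + n - r_2) = n(n + 1/2).
Evaluating step by step (a_0 = 1):
  n = 1: D(1) = 1(1 + 1/2) = 3/2; numerator = -1(1) = -1; a_1 = (-1)/(3/2) = -2/3
  n = 2: D(2) = 2(2 + 1/2) = 5; numerator = -1(-2/3) - 2(1) = -4/3; a_2 = (-4/3)/(5) = -4/15
  n = 3: D(3) = 3(3 + 1/2) = 21/2; numerator = -1(-4/15) - 2(-2/3) = 8/5; a_3 = (8/5)/(21/2) = 16/105
  n = 4: D(4) = 4(4 + 1/2) = 18; numerator = -1(16/105) - 2(-4/15) = 8/21; a_4 = (8/21)/(18) = 4/189
  n = 5: D(5) = 5(5 + 1/2) = 55/2; numerator = -1(4/189) - 2(16/105) = -44/135; a_5 = (-44/135)/(55/2) = -8/675

r = 1; a_0 = 1; a_1 = -2/3; a_2 = -4/15; a_3 = 16/105; a_4 = 4/189; a_5 = -8/675


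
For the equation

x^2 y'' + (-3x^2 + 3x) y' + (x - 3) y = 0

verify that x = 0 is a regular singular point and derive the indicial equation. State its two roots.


Divide by x^2 to reach normal form y'' + P_1(x) y' + P_2(x) y = 0 with P_1(x) = -3 + 3/x and P_2(x) = 1/x - 3/x^2.
x = 0 is a singular point because the y'-coefficient -3 + 3/x has a pole at x = 0 and the y-coefficient 1/x - 3/x^2 has a pole at x = 0.
It is a regular singular point because x P_1(x) = p(x) = 3 - 3x and x^2 P_2(x) = q(x) = x - 3 are polynomials, hence analytic at x = 0.
p(0) = 3,  q(0) = -3.
Indicial equation: r(r-1) + p(0) r + q(0) = 0, i.e. r^2 + (p(0) - 1) r + q(0) = 0, i.e. r^2 + 2 r - 3 = 0.
Discriminant: (2)^2 - 4(-3) = 16, so r = (-2 ± 4)/2.
Solving: r_1 = 1, r_2 = -3.

indicial: r^2 + 2 r - 3 = 0; roots r_1 = 1, r_2 = -3


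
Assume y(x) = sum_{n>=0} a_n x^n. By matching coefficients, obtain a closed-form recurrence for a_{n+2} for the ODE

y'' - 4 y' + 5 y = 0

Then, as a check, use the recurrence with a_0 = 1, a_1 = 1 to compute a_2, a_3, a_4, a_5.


Substitute y = sum_n a_n x^n.
y''(x) has coefficient (n+2)(n+1) a_{n+2} at x^n;
-4 y'(x) has coefficient -4 (n+1) a_{n+1} at x^n;
5 y(x) has coefficient 5 a_n at x^n.
Matching x^n: (n+2)(n+1) a_{n+2} - 4 (n+1) a_{n+1} + 5 a_n = 0.
Thus a_{n+2} = [4 (n+1) a_{n+1} - 5 a_n] / ((n+1)(n+2)).

Check with a_0 = 1, a_1 = 1 (apply the recurrence for n = 0, 1, 2, 3): a_0 = 1, a_1 = 1, a_2 = -1/2, a_3 = -3/2, a_4 = -31/24, a_5 = -79/120.

a_(n+2) = [4 (n+1) a_(n+1) - 5 a_n] / ((n+1)(n+2)); check: a_0 = 1, a_1 = 1, a_2 = -1/2, a_3 = -3/2, a_4 = -31/24, a_5 = -79/120


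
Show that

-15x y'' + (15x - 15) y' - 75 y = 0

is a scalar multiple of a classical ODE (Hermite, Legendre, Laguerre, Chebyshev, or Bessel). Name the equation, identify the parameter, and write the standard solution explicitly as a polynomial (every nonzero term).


All three coefficients share the factor -15; dividing through by -15 gives  x y'' + (1 - x) y' + 5 y = 0.
This matches the Laguerre equation x y'' + (1 - x) y' + n y = 0 with n = 5; the polynomial solution is L_5(x).
With y = sum_k a_k x^k, matching x^k gives (k+1)k a_{k+1} + (k+1) a_{k+1} - k a_k + n a_k = 0, i.e. (k+1)^2 a_{k+1} = (k - n) a_k = (k - 5) a_k. The right side vanishes at k = 5, so the series terminates at degree 5.
Standard normalization L_n(0) = 1 gives a_0 = 1. Work upward with a_{k+1} = (k - 5) a_k / (k+1)^2:
  a_1 = (0 - 5)(1) / 1^2 = -5/1 = -5
  a_2 = (1 - 5)(-5) / 2^2 = 20/4 = 5
  a_3 = (2 - 5)(5) / 3^2 = -15/9 = -5/3
  a_4 = (3 - 5)(-5/3) / 4^2 = (10/3)/16 = 5/24
  a_5 = (4 - 5)(5/24) / 5^2 = (-5/24)/25 = -1/120
Hence L_5(x) = -x^5/120 + 5 x^4/24 - 5 x^3/3 + 5 x^2 - 5 x + 1.

L_5(x); series = -x^5/120 + 5 x^4/24 - 5 x^3/3 + 5 x^2 - 5 x + 1


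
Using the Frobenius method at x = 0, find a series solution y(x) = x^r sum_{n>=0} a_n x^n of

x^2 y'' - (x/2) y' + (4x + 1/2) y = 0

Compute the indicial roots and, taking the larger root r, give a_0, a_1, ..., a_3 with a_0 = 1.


Write in Frobenius form y'' + (p(x)/x) y' + (q(x)/x^2) y = 0:
  p(x) = -1/2,  q(x) = 4x + 1/2.
Indicial equation: r(r-1) + (-1/2) r + (1/2) = 0 -> roots r_1 = 1, r_2 = 1/2.
Take r = r_1 = 1. Let y(x) = x^r sum_{n>=0} a_n x^n with a_0 = 1.
Substitute y = x^r sum a_n x^n and match x^{r+n}. The recurrence is
  D(n) a_n + 4 a_{n-1} = 0,  where D(n) = (r+n)(r+n-1) + (-1/2)(r+n) + (1/2).
  a_n = -4 / D(n) * a_{n-1}.
Since the indicial polynomial factors as (r - r_1)(r - r_2), D(n) = (r_1 + n - r_1)(r_1 + n - r_2) = n(n + 1/2).
Evaluating step by step (a_0 = 1):
  n = 1: D(1) = 1(1 + 1/2) = 3/2; numerator = -4(1) = -4; a_1 = (-4)/(3/2) = -8/3
  n = 2: D(2) = 2(2 + 1/2) = 5; numerator = -4(-8/3) = 32/3; a_2 = (32/3)/(5) = 32/15
  n = 3: D(3) = 3(3 + 1/2) = 21/2; numerator = -4(32/15) = -128/15; a_3 = (-128/15)/(21/2) = -256/315

r = 1; a_0 = 1; a_1 = -8/3; a_2 = 32/15; a_3 = -256/315
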